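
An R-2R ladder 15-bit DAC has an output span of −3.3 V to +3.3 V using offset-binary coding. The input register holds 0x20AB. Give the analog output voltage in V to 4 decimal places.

LSB = 6.6 V / 2^15 = 201.42 µV.
Code 0x20AB = 8363 decimal.
V_out = (−3.3) + 8363 × 0.000201416 V = -1.61556 V.

-1.6156 V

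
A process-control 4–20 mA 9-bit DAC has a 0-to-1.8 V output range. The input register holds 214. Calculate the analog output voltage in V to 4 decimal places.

0.7523 V

LSB = 1.8 V / 2^9 = 3.516 mV.
V_out = 0 + 214 × 0.00351563 V = 0.752344 V.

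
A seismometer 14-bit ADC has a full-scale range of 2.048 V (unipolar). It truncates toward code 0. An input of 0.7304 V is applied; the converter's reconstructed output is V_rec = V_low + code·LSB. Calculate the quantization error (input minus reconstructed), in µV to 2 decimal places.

One LSB is 2.048 V / 16384 = 125.00 µV.
(V_in − V_low)/LSB = (0.7304 − 0)/0.000125 = 5843.2000 → code 5843 (floor).
Code 5843 maps back to 0 + 5843×0.000125 V = 0.730375 V.
Difference: 2.5e-05 V → 25.00 µV.

25.00 µV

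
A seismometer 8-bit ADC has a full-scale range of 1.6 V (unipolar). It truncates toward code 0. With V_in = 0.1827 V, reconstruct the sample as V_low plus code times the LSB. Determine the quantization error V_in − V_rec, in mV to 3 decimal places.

One LSB is 1.6 V / 256 = 6.250 mV.
(V_in − V_low)/LSB = (0.1827 − 0)/0.00625 = 29.2320 → code 29 (floor).
Code 29 maps back to 0 + 29×0.00625 V = 0.18125 V.
V_in − V_rec = 0.00145 V = 1.450 mV.

1.450 mV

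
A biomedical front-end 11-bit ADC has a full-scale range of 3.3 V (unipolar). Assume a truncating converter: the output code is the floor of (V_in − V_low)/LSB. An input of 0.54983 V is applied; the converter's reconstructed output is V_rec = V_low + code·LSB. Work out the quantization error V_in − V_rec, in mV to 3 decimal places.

0.367 mV

One LSB is 3.3 V / 2048 = 1.611 mV.
Scaled input = 341.2278 LSBs, so code = 341.
V_rec = 0 + 341·0.00161133 = 0.54946289 V.
Difference: 0.000367109 V → 0.367 mV.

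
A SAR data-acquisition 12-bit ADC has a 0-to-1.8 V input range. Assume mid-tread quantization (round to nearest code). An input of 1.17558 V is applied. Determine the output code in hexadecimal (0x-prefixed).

With 4096 levels over 1.8 V, one step is 439.45 µV.
Input sits at 2675.098 steps above V_low.
Round → code 2675.
In hexadecimal (0x-prefixed): 0xA73.

code 0xA73 (decimal 2675)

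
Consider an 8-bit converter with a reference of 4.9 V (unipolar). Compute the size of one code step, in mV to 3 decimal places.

Full-scale span = 4.9 V.
LSB = 4.9 / 2^8 = 4.9 / 256 = 0.0191406 V = 19.141 mV.

19.141 mV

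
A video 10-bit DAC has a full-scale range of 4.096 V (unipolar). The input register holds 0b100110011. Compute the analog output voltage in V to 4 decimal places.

LSB = 4.096 V / 2^10 = 4.000 mV.
Code 0b100110011 = 307 decimal.
V_out = 0 + 307 × 0.004 V = 1.228 V.

1.2280 V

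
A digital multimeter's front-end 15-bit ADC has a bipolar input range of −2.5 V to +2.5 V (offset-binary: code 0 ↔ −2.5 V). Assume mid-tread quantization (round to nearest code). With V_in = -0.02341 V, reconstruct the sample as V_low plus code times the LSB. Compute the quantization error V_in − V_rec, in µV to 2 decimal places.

-64.05 µV

One LSB is 5 V / 32768 = 152.59 µV.
(V_in − V_low)/LSB = (-0.02341 − (−2.5))/0.000152588 = 16230.5802 → code 16231 (round).
V_rec = (−2.5) + 16231·0.000152588 = -0.023345947 V.
V_in − V_rec = -6.40527e-05 V = -64.05 µV.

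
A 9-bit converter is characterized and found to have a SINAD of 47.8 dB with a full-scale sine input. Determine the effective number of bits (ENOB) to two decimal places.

7.65 bits

ENOB = (SINAD − 1.76) / 6.02 = (47.8 − 1.76)/6.02 = 7.648.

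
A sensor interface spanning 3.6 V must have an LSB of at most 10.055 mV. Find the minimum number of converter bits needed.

Number of steps required ≥ 3.6 V / 10.055 mV = 358.03.
Need 2^N ≥ 358.03; 2^8 = 256, 2^9 = 512.
Minimum N = 9.

9 bits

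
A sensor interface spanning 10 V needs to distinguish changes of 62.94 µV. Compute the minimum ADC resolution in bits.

18 bits

Number of steps required ≥ 10 V / 62.94 µV = 158881.47.
Need 2^N ≥ 158881.47; 2^17 = 131072, 2^18 = 262144.
Minimum N = 18.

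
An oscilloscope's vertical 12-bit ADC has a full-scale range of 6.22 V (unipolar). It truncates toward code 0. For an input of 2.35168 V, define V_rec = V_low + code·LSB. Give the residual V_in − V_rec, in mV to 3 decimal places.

0.957 mV

LSB = 6.22/2^12 = 1.519 mV.
(V_in − V_low)/LSB = (2.35168 − 0)/0.00151855 = 1548.6304 → code 1548 (floor).
Code 1548 maps back to 0 + 1548×0.00151855 V = 2.3507227 V.
Difference: 0.000957344 V → 0.957 mV.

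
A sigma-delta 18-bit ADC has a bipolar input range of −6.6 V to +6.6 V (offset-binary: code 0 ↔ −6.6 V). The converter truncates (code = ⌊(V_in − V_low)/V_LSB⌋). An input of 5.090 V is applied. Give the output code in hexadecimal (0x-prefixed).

With 262144 levels over 13.2 V, one step is 50.35 µV.
(V_in − V_low)/LSB = (5.090 − (−6.6)) / 5.0354e-05 = 232156.315.
So the output code is 232156.
In hexadecimal (0x-prefixed): 0x38ADC.

code 0x38ADC (decimal 232156)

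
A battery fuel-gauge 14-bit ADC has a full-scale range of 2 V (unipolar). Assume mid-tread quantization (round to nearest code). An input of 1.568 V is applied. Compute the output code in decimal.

With 16384 levels over 2 V, one step is 122.07 µV.
(1.568 − 0) / 0.00012207 = 12845.056 LSBs.
Round → code 12845.

code 12845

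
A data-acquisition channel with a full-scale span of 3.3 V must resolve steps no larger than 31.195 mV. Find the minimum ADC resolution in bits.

Number of steps required ≥ 3.3 V / 31.195 mV = 105.79.
Need 2^N ≥ 105.79; 2^6 = 64, 2^7 = 128.
Minimum N = 7.

7 bits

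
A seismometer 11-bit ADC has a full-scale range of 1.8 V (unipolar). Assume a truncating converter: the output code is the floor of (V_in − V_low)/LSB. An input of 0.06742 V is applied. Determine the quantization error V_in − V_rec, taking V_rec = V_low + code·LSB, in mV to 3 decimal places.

LSB = 1.8/2^11 = 0.879 mV.
(V_in − V_low)/LSB = (0.06742 − 0)/0.000878906 = 76.7090 → code 76 (floor).
Reconstructed: 0.066796875 V.
V_in − V_rec = 0.000623125 V = 0.623 mV.

0.623 mV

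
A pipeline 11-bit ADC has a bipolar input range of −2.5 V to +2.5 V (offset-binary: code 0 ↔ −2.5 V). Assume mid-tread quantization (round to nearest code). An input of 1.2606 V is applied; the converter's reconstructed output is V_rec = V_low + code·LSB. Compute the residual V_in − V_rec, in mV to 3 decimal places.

0.834 mV

Step size: 5 V ÷ 2^11 = 2.441 mV.
(1.2606 − (−2.5))/0.00244141 = 1540.3418; round gives code 1540.
V_rec = (−2.5) + 1540·0.00244141 = 1.2597656 V.
V_in − V_rec = 0.000834375 V = 0.834 mV.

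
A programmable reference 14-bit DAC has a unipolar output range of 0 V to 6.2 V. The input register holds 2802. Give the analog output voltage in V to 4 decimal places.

LSB = 6.2 V / 2^14 = 378.42 µV.
V_out = 0 + 2802 × 0.000378418 V = 1.06033 V.

1.0603 V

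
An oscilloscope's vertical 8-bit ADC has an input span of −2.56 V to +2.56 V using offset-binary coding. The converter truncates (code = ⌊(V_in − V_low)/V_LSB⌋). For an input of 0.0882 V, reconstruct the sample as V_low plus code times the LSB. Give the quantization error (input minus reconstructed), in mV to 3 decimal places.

8.200 mV

One LSB is 5.12 V / 256 = 20.000 mV.
(V_in − V_low)/LSB = (0.0882 − (−2.56))/0.02 = 132.4100 → code 132 (floor).
Reconstructed: 0.08 V.
Error = 0.0882 − 0.08 = 0.0082 V = 8.200 mV.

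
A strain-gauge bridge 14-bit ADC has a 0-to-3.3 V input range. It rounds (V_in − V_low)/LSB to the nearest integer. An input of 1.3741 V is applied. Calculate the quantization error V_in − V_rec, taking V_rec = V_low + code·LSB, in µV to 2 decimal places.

LSB = 3.3/2^14 = 201.42 µV.
Scaled input = 6822.1983 LSBs, so code = 6822.
V_rec = 0 + 6822·0.000201416 = 1.3740601 V.
V_in − V_rec = 3.99414e-05 V = 39.94 µV.

39.94 µV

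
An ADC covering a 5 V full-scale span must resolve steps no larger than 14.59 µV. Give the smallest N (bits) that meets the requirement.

Number of steps required ≥ 5 V / 14.59 µV = 342700.48.
Need 2^N ≥ 342700.48; 2^18 = 262144, 2^19 = 524288.
Minimum N = 19.

19 bits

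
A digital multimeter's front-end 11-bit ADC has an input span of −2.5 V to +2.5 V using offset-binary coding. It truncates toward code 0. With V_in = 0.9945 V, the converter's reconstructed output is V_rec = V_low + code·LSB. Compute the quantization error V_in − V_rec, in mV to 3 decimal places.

LSB = 5/2^11 = 2.441 mV.
Scaled input = 1431.3472 LSBs, so code = 1431.
V_rec = (−2.5) + 1431·0.00244141 = 0.99365234 V.
V_in − V_rec = 0.000847656 V = 0.848 mV.

0.848 mV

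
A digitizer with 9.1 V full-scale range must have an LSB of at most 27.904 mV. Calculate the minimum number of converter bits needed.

9 bits

Number of steps required ≥ 9.1 V / 27.904 mV = 326.12.
Need 2^N ≥ 326.12; 2^8 = 256, 2^9 = 512.
Minimum N = 9.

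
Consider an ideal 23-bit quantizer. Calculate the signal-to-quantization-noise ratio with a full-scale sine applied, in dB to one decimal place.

140.2 dB

SNR ≈ 6.02·N + 1.76 dB = 6.02·23 + 1.76 = 140.22 dB.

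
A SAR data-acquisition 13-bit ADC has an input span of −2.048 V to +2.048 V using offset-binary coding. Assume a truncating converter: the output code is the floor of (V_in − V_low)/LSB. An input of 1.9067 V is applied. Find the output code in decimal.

Full-scale span = 4.096 V; LSB = 4.096/2^13 = 0.500 mV.
Input sits at 7909.400 steps above V_low.
⌊·⌋(7909.400) = 7909.

code 7909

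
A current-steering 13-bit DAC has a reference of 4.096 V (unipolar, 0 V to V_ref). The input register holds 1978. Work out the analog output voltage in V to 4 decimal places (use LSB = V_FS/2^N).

0.9890 V

LSB = 4.096 V / 2^13 = 0.500 mV.
V_out = 0 + 1978 × 0.0005 V = 0.989 V.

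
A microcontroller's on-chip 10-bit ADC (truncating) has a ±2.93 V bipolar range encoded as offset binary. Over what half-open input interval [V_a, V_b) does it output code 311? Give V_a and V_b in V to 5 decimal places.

LSB = 5.86/2^10 = 5.723 mV.
V_a = V_low + 311·LSB = -1.15025 V; V_b = V_low + 312·LSB = -1.14453 V.

[-1.15025 V, -1.14453 V)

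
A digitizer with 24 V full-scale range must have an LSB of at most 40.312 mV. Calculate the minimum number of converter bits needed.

Number of steps required ≥ 24 V / 40.312 mV = 595.36.
Need 2^N ≥ 595.36; 2^9 = 512, 2^10 = 1024.
Minimum N = 10.

10 bits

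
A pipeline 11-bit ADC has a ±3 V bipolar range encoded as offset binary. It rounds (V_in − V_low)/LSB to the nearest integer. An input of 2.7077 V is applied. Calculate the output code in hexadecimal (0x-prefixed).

LSB = 6 V / 2048 = 2.930 mV.
(V_in − V_low)/LSB = (2.7077 − (−3)) / 0.00292969 = 1948.228.
round(1948.228) = 1948.
In hexadecimal (0x-prefixed): 0x79C.

code 0x79C (decimal 1948)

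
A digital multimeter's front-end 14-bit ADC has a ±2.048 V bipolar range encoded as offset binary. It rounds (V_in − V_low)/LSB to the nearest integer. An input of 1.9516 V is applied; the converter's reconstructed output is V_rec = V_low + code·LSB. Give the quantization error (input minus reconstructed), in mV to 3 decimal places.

One LSB is 4.096 V / 16384 = 250.00 µV.
(1.9516 − (−2.048))/0.00025 = 15998.4000; round gives code 15998.
Reconstructed: 1.9515 V.
Difference: 0.0001 V → 0.100 mV.

0.100 mV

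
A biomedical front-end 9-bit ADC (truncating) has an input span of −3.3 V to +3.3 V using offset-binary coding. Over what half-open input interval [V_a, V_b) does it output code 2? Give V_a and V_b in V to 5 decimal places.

LSB = 6.6/2^9 = 12.891 mV.
V_a = V_low + 2·LSB = -3.27422 V; V_b = V_low + 3·LSB = -3.26133 V.

[-3.27422 V, -3.26133 V)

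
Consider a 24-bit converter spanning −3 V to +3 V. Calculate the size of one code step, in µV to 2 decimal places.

0.36 µV

Full-scale span = 6 V.
LSB = 6 / 2^24 = 6 / 16777216 = 3.57628e-07 V = 0.36 µV.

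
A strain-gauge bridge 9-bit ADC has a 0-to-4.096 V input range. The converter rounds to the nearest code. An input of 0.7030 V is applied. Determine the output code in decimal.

code 88

With 512 levels over 4.096 V, one step is 8.000 mV.
(V_in − V_low)/LSB = (0.7030 − 0) / 0.008 = 87.875.
So the output code is 88.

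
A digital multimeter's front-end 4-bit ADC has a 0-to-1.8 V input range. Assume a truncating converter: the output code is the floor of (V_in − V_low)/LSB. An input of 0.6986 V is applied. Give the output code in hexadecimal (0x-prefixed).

code 0x6 (decimal 6)

LSB = 1.8 V / 16 = 112.500 mV.
Input sits at 6.210 steps above V_low.
⌊·⌋(6.210) = 6.
In hexadecimal (0x-prefixed): 0x6.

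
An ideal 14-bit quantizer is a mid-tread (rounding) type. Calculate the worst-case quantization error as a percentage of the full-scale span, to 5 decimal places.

Rounding → worst-case error = ½ LSB = V_FS/2^15, so 100/32768 = 0.00305176 % of full scale.

0.00305 %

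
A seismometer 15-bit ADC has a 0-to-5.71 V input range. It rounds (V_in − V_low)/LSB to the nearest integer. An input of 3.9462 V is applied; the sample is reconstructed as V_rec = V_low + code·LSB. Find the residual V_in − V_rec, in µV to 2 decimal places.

One LSB is 5.71 V / 32768 = 174.26 µV.
(V_in − V_low)/LSB = (3.9462 − 0)/0.000174255 = 22646.0738 → code 22646 (round).
Code 22646 maps back to 0 + 22646×0.000174255 V = 3.9461871 V.
Error = 3.9462 − 3.9461871 = 1.28662e-05 V = 12.87 µV.

12.87 µV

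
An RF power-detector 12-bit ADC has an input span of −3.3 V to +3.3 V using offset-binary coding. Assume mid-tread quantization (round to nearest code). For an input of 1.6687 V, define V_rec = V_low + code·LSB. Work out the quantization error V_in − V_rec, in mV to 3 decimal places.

One LSB is 6.6 V / 4096 = 1.611 mV.
(1.6687 − (−3.3))/0.00161133 = 3083.6053; round gives code 3084.
Code 3084 maps back to (−3.3) + 3084×0.00161133 V = 1.6693359 V.
Error = 1.6687 − 1.6693359 = -0.000635938 V = -0.636 mV.

-0.636 mV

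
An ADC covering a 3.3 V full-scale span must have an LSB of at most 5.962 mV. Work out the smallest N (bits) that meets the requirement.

Number of steps required ≥ 3.3 V / 5.962 mV = 553.51.
Need 2^N ≥ 553.51; 2^9 = 512, 2^10 = 1024.
Minimum N = 10.

10 bits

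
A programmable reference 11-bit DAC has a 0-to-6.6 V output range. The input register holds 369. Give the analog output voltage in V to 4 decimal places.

1.1892 V

LSB = 6.6 V / 2^11 = 3.223 mV.
V_out = 0 + 369 × 0.00322266 V = 1.18916 V.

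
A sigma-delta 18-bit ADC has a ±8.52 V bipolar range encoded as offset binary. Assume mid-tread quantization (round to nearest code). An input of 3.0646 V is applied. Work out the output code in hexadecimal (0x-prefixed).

With 262144 levels over 17.04 V, one step is 65.00 µV.
(3.0646 − (−8.52)) / 6.50024e-05 = 178217.922 LSBs.
Round → code 178218.
In hexadecimal (0x-prefixed): 0x2B82A.

code 0x2B82A (decimal 178218)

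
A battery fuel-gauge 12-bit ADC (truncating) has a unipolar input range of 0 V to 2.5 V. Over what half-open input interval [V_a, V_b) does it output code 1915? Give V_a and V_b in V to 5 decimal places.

LSB = 2.5/2^12 = 0.610 mV.
V_a = V_low + 1915·LSB = 1.16882 V; V_b = V_low + 1916·LSB = 1.16943 V.

[1.16882 V, 1.16943 V)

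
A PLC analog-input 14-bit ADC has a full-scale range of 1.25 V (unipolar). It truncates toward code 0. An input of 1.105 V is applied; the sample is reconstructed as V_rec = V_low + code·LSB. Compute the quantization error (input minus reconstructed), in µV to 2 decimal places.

34.79 µV

One LSB is 1.25 V / 16384 = 76.29 µV.
(V_in − V_low)/LSB = (1.105 − 0)/7.62939e-05 = 14483.4560 → code 14483 (floor).
Code 14483 maps back to 0 + 14483×7.62939e-05 V = 1.1049652 V.
Error = 1.105 − 1.1049652 = 3.479e-05 V = 34.79 µV.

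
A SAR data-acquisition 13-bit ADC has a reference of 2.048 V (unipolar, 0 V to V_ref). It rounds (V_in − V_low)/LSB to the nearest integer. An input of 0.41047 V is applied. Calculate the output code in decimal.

code 1642

With 8192 levels over 2.048 V, one step is 250.00 µV.
(V_in − V_low)/LSB = (0.41047 − 0) / 0.00025 = 1641.880.
Round → code 1642.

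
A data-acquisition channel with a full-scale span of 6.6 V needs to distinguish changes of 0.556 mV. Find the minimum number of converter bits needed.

Number of steps required ≥ 6.6 V / 0.556 mV = 11870.50.
Need 2^N ≥ 11870.50; 2^13 = 8192, 2^14 = 16384.
Minimum N = 14.

14 bits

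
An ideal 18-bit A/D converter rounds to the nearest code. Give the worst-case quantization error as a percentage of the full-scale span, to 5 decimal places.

0.00019 %

Rounding → worst-case error = ½ LSB = V_FS/2^19, so 100/524288 = 0.000190735 % of full scale.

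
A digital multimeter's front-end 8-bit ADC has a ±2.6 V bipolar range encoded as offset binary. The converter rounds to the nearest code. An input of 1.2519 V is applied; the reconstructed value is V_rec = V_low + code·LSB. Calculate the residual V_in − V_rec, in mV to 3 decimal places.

Step size: 5.2 V ÷ 2^8 = 20.312 mV.
Scaled input = 189.6320 LSBs, so code = 190.
Code 190 maps back to (−2.6) + 190×0.0203125 V = 1.259375 V.
Difference: -0.007475 V → -7.475 mV.

-7.475 mV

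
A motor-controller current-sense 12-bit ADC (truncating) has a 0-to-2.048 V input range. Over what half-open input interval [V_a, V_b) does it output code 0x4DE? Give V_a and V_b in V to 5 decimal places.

LSB = 2.048/2^12 = 0.500 mV.
Code 0x4DE = 1246 decimal.
V_a = V_low + 1246·LSB = 0.623 V; V_b = V_low + 1247·LSB = 0.6235 V.

[0.62300 V, 0.62350 V)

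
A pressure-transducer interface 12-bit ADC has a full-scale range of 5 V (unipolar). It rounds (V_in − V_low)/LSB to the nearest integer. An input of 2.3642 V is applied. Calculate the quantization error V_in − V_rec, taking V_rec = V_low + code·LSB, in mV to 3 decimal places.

-0.302 mV

LSB = 5/2^12 = 1.221 mV.
(V_in − V_low)/LSB = (2.3642 − 0)/0.0012207 = 1936.7526 → code 1937 (round).
Reconstructed: 2.364502 V.
Error = 2.3642 − 2.364502 = -0.000301953 V = -0.302 mV.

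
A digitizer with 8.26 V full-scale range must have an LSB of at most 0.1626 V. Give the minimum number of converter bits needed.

6 bits

Number of steps required ≥ 8.26 V / 0.1626 V = 50.80.
Need 2^N ≥ 50.80; 2^5 = 32, 2^6 = 64.
Minimum N = 6.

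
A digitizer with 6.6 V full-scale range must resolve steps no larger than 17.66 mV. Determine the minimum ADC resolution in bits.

Number of steps required ≥ 6.6 V / 17.66 mV = 373.73.
Need 2^N ≥ 373.73; 2^8 = 256, 2^9 = 512.
Minimum N = 9.

9 bits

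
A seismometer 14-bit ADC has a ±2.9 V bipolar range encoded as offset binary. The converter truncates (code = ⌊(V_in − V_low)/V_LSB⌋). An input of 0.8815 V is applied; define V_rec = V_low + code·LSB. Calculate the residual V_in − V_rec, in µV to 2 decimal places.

LSB = 5.8/2^14 = 354.00 µV.
(0.8815 − (−2.9))/0.000354004 = 10682.0855; ⌊·⌋ gives code 10682.
Code 10682 maps back to (−2.9) + 10682×0.000354004 V = 0.88146973 V.
V_in − V_rec = 3.02734e-05 V = 30.27 µV.

30.27 µV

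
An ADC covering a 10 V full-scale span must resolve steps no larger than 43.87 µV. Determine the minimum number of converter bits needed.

18 bits

Number of steps required ≥ 10 V / 43.87 µV = 227946.20.
Need 2^N ≥ 227946.20; 2^17 = 131072, 2^18 = 262144.
Minimum N = 18.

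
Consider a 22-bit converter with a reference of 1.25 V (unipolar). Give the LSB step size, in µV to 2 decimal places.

Full-scale span = 1.25 V.
LSB = 1.25 / 2^22 = 1.25 / 4194304 = 2.98023e-07 V = 0.30 µV.

0.30 µV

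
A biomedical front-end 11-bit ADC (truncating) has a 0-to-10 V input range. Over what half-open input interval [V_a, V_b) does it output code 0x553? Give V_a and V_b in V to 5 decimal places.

[6.65527 V, 6.66016 V)

LSB = 10/2^11 = 4.883 mV.
Code 0x553 = 1363 decimal.
V_a = V_low + 1363·LSB = 6.65527 V; V_b = V_low + 1364·LSB = 6.66016 V.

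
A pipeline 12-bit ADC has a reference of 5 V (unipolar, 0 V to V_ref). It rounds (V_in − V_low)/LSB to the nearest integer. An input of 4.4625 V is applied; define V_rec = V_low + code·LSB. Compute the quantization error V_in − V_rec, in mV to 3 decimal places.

-0.391 mV

Step size: 5 V ÷ 2^12 = 1.221 mV.
(4.4625 − 0)/0.0012207 = 3655.6800; round gives code 3656.
Reconstructed: 4.4628906 V.
Error = 4.4625 − 4.4628906 = -0.000390625 V = -0.391 mV.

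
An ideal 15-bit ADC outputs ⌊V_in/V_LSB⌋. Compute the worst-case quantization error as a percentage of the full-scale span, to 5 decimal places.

0.00305 %

Truncating → worst-case error = 1 LSB = V_FS/2^15, so 100/32768 = 0.00305176 % of full scale.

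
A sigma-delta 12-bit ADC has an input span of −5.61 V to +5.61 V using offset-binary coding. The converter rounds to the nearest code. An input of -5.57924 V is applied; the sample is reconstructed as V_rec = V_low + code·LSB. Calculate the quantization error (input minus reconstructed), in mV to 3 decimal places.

LSB = 11.22/2^12 = 2.739 mV.
(-5.57924 − (−5.61))/0.00273926 = 11.2293; round gives code 11.
V_rec = (−5.61) + 11·0.00273926 = -5.5798682 V.
Error = -5.57924 − (−5.5798682) = 0.000628164 V = 0.628 mV.

0.628 mV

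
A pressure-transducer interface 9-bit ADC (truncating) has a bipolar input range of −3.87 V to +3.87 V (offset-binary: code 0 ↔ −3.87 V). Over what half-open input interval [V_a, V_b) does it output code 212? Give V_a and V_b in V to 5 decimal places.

LSB = 7.74/2^9 = 15.117 mV.
V_a = V_low + 212·LSB = -0.665156 V; V_b = V_low + 213·LSB = -0.650039 V.

[-0.66516 V, -0.65004 V)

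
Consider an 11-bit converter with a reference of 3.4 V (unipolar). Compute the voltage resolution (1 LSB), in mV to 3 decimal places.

Full-scale span = 3.4 V.
LSB = 3.4 / 2^11 = 3.4 / 2048 = 0.00166016 V = 1.660 mV.

1.660 mV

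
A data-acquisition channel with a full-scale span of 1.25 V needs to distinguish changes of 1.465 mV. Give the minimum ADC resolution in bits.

10 bits

Number of steps required ≥ 1.25 V / 1.465 mV = 853.24.
Need 2^N ≥ 853.24; 2^9 = 512, 2^10 = 1024.
Minimum N = 10.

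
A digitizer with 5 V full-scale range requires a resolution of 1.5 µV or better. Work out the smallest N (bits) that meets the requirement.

22 bits

Number of steps required ≥ 5 V / 1.5 µV = 3333333.33.
Need 2^N ≥ 3333333.33; 2^21 = 2097152, 2^22 = 4194304.
Minimum N = 22.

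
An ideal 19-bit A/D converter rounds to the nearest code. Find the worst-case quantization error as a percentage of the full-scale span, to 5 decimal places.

0.00010 %

Rounding → worst-case error = ½ LSB = V_FS/2^20, so 100/1048576 = 9.53674e-05 % of full scale.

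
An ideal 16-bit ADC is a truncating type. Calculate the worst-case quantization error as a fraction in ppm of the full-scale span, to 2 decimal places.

Truncating → worst-case error = 1 LSB = V_FS/2^16, so 1e+06/65536 = 15.2588 ppm of full scale.

15.26 ppm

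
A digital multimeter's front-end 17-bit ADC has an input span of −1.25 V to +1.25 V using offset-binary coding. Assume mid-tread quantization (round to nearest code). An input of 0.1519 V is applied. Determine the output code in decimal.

code 73500

LSB = 2.5 V / 131072 = 19.07 µV.
(0.1519 − (−1.25)) / 1.90735e-05 = 73499.935 LSBs.
round(73499.935) = 73500.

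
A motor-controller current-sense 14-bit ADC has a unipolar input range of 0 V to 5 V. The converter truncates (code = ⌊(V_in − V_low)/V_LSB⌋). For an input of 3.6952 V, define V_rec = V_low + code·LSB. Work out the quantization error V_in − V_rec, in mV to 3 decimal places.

LSB = 5/2^14 = 305.18 µV.
(V_in − V_low)/LSB = (3.6952 − 0)/0.000305176 = 12108.4314 → code 12108 (floor).
Reconstructed: 3.6950684 V.
V_in − V_rec = 0.000131641 V = 0.132 mV.

0.132 mV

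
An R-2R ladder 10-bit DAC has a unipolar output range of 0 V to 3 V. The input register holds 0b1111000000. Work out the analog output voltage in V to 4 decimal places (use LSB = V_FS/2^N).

2.8125 V

LSB = 3 V / 2^10 = 2.930 mV.
Code 0b1111000000 = 960 decimal.
V_out = 0 + 960 × 0.00292969 V = 2.8125 V.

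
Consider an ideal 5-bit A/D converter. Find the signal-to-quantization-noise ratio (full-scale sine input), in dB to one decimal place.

31.9 dB

SNR ≈ 6.02·N + 1.76 dB = 6.02·5 + 1.76 = 31.86 dB.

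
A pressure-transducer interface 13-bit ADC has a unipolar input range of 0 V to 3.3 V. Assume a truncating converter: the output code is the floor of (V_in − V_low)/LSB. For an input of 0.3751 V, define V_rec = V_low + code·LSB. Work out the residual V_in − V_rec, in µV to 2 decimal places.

63.38 µV

LSB = 3.3/2^13 = 402.83 µV.
(V_in − V_low)/LSB = (0.3751 − 0)/0.000402832 = 931.1573 → code 931 (floor).
V_rec = 0 + 931·0.000402832 = 0.37503662 V.
V_in − V_rec = 6.33789e-05 V = 63.38 µV.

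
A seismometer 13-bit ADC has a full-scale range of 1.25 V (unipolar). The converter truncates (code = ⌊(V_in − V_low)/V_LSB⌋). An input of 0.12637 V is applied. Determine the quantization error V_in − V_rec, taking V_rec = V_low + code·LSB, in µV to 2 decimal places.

27.23 µV

Step size: 1.25 V ÷ 2^13 = 152.59 µV.
Scaled input = 828.1784 LSBs, so code = 828.
Code 828 maps back to 0 + 828×0.000152588 V = 0.12634277 V.
Error = 0.12637 − 0.12634277 = 2.72266e-05 V = 27.23 µV.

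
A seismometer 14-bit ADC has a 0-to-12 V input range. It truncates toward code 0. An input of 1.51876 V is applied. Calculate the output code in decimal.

LSB = 12 V / 16384 = 0.732 mV.
Input sits at 2073.614 steps above V_low.
⌊·⌋(2073.614) = 2073.

code 2073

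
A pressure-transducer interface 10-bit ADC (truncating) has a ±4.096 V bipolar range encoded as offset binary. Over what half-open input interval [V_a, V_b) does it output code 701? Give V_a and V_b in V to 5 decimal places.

[1.51200 V, 1.52000 V)

LSB = 8.192/2^10 = 8.000 mV.
V_a = V_low + 701·LSB = 1.512 V; V_b = V_low + 702·LSB = 1.52 V.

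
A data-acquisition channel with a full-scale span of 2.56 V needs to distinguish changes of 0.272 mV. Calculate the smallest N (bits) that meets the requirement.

14 bits

Number of steps required ≥ 2.56 V / 0.272 mV = 9411.76.
Need 2^N ≥ 9411.76; 2^13 = 8192, 2^14 = 16384.
Minimum N = 14.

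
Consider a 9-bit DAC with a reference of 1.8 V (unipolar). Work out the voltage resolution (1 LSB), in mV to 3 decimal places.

3.516 mV

Full-scale span = 1.8 V.
LSB = 1.8 / 2^9 = 1.8 / 512 = 0.00351563 V = 3.516 mV.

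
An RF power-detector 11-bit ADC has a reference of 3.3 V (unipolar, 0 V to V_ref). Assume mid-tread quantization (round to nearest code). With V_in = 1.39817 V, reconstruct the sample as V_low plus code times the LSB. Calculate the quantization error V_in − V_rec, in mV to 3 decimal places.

-0.463 mV

Step size: 3.3 V ÷ 2^11 = 1.611 mV.
(1.39817 − 0)/0.00161133 = 867.7128; round gives code 868.
V_rec = 0 + 868·0.00161133 = 1.3986328 V.
Difference: -0.000462813 V → -0.463 mV.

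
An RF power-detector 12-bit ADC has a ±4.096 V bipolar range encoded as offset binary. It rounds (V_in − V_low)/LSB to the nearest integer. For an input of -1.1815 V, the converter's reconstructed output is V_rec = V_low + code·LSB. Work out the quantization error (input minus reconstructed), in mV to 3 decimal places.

Step size: 8.192 V ÷ 2^12 = 2.000 mV.
Scaled input = 1457.2500 LSBs, so code = 1457.
Reconstructed: -1.182 V.
Difference: 0.0005 V → 0.500 mV.

0.500 mV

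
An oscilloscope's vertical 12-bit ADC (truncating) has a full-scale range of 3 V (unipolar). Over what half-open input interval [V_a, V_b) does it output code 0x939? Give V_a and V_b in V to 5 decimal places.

[1.72925 V, 1.72998 V)

LSB = 3/2^12 = 0.732 mV.
Code 0x939 = 2361 decimal.
V_a = V_low + 2361·LSB = 1.72925 V; V_b = V_low + 2362·LSB = 1.72998 V.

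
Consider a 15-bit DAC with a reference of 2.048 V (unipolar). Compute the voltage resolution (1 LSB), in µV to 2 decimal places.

62.50 µV

Full-scale span = 2.048 V.
LSB = 2.048 / 2^15 = 2.048 / 32768 = 6.25e-05 V = 62.50 µV.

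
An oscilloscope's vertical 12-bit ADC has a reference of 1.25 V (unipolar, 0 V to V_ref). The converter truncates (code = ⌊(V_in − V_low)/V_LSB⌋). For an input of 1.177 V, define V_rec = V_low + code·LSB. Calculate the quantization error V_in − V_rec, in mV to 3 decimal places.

Step size: 1.25 V ÷ 2^12 = 305.18 µV.
(1.177 − 0)/0.000305176 = 3856.7936; ⌊·⌋ gives code 3856.
V_rec = 0 + 3856·0.000305176 = 1.1767578 V.
V_in − V_rec = 0.000242187 V = 0.242 mV.

0.242 mV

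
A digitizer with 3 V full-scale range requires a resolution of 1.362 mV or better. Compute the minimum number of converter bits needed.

Number of steps required ≥ 3 V / 1.362 mV = 2202.64.
Need 2^N ≥ 2202.64; 2^11 = 2048, 2^12 = 4096.
Minimum N = 12.

12 bits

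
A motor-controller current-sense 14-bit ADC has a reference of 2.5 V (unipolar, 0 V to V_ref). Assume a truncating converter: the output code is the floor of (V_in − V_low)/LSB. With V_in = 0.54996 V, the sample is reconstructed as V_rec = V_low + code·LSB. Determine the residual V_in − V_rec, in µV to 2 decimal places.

Step size: 2.5 V ÷ 2^14 = 152.59 µV.
(0.54996 − 0)/0.000152588 = 3604.2179; ⌊·⌋ gives code 3604.
Code 3604 maps back to 0 + 3604×0.000152588 V = 0.54992676 V.
Error = 0.54996 − 0.54992676 = 3.32422e-05 V = 33.24 µV.

33.24 µV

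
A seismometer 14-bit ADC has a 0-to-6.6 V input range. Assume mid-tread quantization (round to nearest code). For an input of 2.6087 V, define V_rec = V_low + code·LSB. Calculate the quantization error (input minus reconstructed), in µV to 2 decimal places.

-40.23 µV

Step size: 6.6 V ÷ 2^14 = 402.83 µV.
Scaled input = 6475.9001 LSBs, so code = 6476.
Reconstructed: 2.6087402 V.
V_in − V_rec = -4.02344e-05 V = -40.23 µV.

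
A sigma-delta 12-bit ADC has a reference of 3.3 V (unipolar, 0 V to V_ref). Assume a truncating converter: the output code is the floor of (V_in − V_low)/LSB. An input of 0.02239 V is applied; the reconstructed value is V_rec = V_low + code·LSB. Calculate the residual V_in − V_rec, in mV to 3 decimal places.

LSB = 3.3/2^12 = 0.806 mV.
(V_in − V_low)/LSB = (0.02239 − 0)/0.000805664 = 27.7907 → code 27 (floor).
Reconstructed: 0.02175293 V.
Difference: 0.00063707 V → 0.637 mV.

0.637 mV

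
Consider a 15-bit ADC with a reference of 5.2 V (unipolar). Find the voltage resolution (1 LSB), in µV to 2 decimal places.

Full-scale span = 5.2 V.
LSB = 5.2 / 2^15 = 5.2 / 32768 = 0.000158691 V = 158.69 µV.

158.69 µV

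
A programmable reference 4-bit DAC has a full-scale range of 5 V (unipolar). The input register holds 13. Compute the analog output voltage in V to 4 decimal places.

4.0625 V

LSB = 5 V / 2^4 = 312.500 mV.
V_out = 0 + 13 × 0.3125 V = 4.0625 V.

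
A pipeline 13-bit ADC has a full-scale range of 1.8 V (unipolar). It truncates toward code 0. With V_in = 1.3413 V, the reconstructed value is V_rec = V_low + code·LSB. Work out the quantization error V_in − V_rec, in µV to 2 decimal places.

89.06 µV

One LSB is 1.8 V / 8192 = 219.73 µV.
(V_in − V_low)/LSB = (1.3413 − 0)/0.000219727 = 6104.4053 → code 6104 (floor).
V_rec = 0 + 6104·0.000219727 = 1.3412109 V.
Error = 1.3413 − 1.3412109 = 8.90625e-05 V = 89.06 µV.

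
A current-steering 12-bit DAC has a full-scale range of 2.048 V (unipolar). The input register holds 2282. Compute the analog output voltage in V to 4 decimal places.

LSB = 2.048 V / 2^12 = 0.500 mV.
V_out = 0 + 2282 × 0.0005 V = 1.141 V.

1.1410 V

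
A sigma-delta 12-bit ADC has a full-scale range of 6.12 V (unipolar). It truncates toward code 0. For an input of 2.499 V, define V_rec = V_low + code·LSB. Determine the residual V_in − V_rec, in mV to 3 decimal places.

0.797 mV

LSB = 6.12/2^12 = 1.494 mV.
Scaled input = 1672.5333 LSBs, so code = 1672.
Code 1672 maps back to 0 + 1672×0.00149414 V = 2.4982031 V.
Difference: 0.000796875 V → 0.797 mV.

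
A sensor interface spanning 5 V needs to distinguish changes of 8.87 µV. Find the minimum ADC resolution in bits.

20 bits

Number of steps required ≥ 5 V / 8.87 µV = 563697.86.
Need 2^N ≥ 563697.86; 2^19 = 524288, 2^20 = 1048576.
Minimum N = 20.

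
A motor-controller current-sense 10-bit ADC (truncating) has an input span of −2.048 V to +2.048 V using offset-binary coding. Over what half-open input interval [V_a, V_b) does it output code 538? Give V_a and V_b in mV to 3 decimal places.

[104.000 mV, 108.000 mV)

LSB = 4.096/2^10 = 4.000 mV.
V_a = V_low + 538·LSB = 0.104 V; V_b = V_low + 539·LSB = 0.108 V.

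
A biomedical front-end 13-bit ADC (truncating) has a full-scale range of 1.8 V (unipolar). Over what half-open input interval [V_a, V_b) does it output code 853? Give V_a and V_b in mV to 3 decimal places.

LSB = 1.8/2^13 = 219.73 µV.
V_a = V_low + 853·LSB = 0.187427 V; V_b = V_low + 854·LSB = 0.187646 V.

[187.427 mV, 187.646 mV)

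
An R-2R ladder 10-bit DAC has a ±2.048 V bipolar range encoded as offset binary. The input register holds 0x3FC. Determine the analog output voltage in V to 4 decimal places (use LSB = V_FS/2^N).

2.0320 V

LSB = 4.096 V / 2^10 = 4.000 mV.
Code 0x3FC = 1020 decimal.
V_out = (−2.048) + 1020 × 0.004 V = 2.032 V.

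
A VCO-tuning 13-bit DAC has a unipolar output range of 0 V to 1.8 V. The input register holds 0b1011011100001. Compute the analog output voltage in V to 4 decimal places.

1.2869 V

LSB = 1.8 V / 2^13 = 219.73 µV.
Code 0b1011011100001 = 5857 decimal.
V_out = 0 + 5857 × 0.000219727 V = 1.28694 V.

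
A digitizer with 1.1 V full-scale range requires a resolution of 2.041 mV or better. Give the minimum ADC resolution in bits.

10 bits

Number of steps required ≥ 1.1 V / 2.041 mV = 538.95.
Need 2^N ≥ 538.95; 2^9 = 512, 2^10 = 1024.
Minimum N = 10.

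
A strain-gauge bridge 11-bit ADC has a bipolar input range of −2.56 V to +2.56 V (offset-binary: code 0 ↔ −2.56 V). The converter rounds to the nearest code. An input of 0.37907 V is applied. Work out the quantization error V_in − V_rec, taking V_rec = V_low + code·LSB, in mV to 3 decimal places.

-0.930 mV

One LSB is 5.12 V / 2048 = 2.500 mV.
(0.37907 − (−2.56))/0.0025 = 1175.6280; round gives code 1176.
V_rec = (−2.56) + 1176·0.0025 = 0.38 V.
V_in − V_rec = -0.00093 V = -0.930 mV.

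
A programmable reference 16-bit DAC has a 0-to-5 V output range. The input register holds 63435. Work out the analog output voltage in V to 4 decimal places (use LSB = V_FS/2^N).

LSB = 5 V / 2^16 = 76.29 µV.
V_out = 0 + 63435 × 7.62939e-05 V = 4.83971 V.

4.8397 V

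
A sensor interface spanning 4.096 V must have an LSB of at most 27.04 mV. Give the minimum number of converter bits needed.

Number of steps required ≥ 4.096 V / 27.04 mV = 151.48.
Need 2^N ≥ 151.48; 2^7 = 128, 2^8 = 256.
Minimum N = 8.

8 bits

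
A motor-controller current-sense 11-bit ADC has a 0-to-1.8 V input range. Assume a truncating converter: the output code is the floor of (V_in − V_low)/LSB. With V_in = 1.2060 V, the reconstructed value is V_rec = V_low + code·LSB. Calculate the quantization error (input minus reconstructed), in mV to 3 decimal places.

Step size: 1.8 V ÷ 2^11 = 0.879 mV.
(1.2060 − 0)/0.000878906 = 1372.1600; ⌊·⌋ gives code 1372.
Code 1372 maps back to 0 + 1372×0.000878906 V = 1.2058594 V.
Difference: 0.000140625 V → 0.141 mV.

0.141 mV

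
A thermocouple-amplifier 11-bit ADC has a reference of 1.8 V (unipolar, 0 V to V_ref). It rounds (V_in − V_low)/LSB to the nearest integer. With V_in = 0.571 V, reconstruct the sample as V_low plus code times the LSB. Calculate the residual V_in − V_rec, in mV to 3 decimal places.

-0.289 mV

Step size: 1.8 V ÷ 2^11 = 0.879 mV.
(V_in − V_low)/LSB = (0.571 − 0)/0.000878906 = 649.6711 → code 650 (round).
Code 650 maps back to 0 + 650×0.000878906 V = 0.57128906 V.
V_in − V_rec = -0.000289062 V = -0.289 mV.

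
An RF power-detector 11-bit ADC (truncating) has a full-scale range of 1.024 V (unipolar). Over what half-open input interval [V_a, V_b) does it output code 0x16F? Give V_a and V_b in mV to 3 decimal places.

[183.500 mV, 184.000 mV)

LSB = 1.024/2^11 = 0.500 mV.
Code 0x16F = 367 decimal.
V_a = V_low + 367·LSB = 0.1835 V; V_b = V_low + 368·LSB = 0.184 V.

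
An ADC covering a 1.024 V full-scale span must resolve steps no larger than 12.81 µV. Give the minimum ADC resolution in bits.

Number of steps required ≥ 1.024 V / 12.81 µV = 79937.55.
Need 2^N ≥ 79937.55; 2^16 = 65536, 2^17 = 131072.
Minimum N = 17.

17 bits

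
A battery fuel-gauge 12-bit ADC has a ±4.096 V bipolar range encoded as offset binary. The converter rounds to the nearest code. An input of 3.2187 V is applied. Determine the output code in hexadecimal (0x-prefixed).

code 0xE49 (decimal 3657)

LSB = 8.192 V / 4096 = 2.000 mV.
(3.2187 − (−4.096)) / 0.002 = 3657.350 LSBs.
So the output code is 3657.
In hexadecimal (0x-prefixed): 0xE49.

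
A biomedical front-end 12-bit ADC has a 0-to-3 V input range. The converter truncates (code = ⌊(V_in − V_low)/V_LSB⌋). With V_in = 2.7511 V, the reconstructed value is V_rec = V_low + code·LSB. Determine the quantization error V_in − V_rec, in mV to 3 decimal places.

0.123 mV

LSB = 3/2^12 = 0.732 mV.
Scaled input = 3756.1685 LSBs, so code = 3756.
Reconstructed: 2.7509766 V.
Difference: 0.000123438 V → 0.123 mV.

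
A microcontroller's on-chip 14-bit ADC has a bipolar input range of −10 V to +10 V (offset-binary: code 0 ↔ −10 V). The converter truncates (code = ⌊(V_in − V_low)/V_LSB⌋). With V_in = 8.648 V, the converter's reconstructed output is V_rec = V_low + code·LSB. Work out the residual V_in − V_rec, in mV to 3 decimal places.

Step size: 20 V ÷ 2^14 = 1.221 mV.
(8.648 − (−10))/0.0012207 = 15276.4416; ⌊·⌋ gives code 15276.
Reconstructed: 8.6474609 V.
Difference: 0.000539063 V → 0.539 mV.

0.539 mV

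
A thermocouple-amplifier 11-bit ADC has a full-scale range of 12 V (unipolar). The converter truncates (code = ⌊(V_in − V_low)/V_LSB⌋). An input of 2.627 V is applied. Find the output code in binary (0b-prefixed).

code 0b111000000 (decimal 448)

With 2048 levels over 12 V, one step is 5.859 mV.
(V_in − V_low)/LSB = (2.627 − 0) / 0.00585938 = 448.341.
So the output code is 448.
In binary (0b-prefixed): 0b111000000.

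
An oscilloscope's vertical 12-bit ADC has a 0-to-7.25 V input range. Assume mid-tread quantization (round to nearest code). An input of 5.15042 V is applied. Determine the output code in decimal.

code 2910

With 4096 levels over 7.25 V, one step is 1.770 mV.
(V_in − V_low)/LSB = (5.15042 − 0) / 0.00177002 = 2909.810.
Round → code 2910.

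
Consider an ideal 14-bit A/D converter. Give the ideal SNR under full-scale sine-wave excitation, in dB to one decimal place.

SNR ≈ 6.02·N + 1.76 dB = 6.02·14 + 1.76 = 86.04 dB.

86.0 dB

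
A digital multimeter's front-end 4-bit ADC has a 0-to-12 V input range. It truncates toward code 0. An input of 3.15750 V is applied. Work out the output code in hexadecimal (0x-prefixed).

code 0x4 (decimal 4)

Full-scale span = 12 V; LSB = 12/2^4 = 0.7500 V.
(V_in − V_low)/LSB = (3.15750 − 0) / 0.75 = 4.210.
Floor → code 4.
In hexadecimal (0x-prefixed): 0x4.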